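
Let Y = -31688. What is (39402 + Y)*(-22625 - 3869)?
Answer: -204374716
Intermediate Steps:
(39402 + Y)*(-22625 - 3869) = (39402 - 31688)*(-22625 - 3869) = 7714*(-26494) = -204374716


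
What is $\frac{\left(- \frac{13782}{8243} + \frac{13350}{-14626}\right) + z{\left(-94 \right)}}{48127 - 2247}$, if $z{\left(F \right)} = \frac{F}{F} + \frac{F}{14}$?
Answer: $- \frac{3501910897}{19359864908440} \approx -0.00018089$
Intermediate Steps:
$z{\left(F \right)} = 1 + \frac{F}{14}$ ($z{\left(F \right)} = 1 + F \frac{1}{14} = 1 + \frac{F}{14}$)
$\frac{\left(- \frac{13782}{8243} + \frac{13350}{-14626}\right) + z{\left(-94 \right)}}{48127 - 2247} = \frac{\left(- \frac{13782}{8243} + \frac{13350}{-14626}\right) + \left(1 + \frac{1}{14} \left(-94\right)\right)}{48127 - 2247} = \frac{\left(\left(-13782\right) \frac{1}{8243} + 13350 \left(- \frac{1}{14626}\right)\right) + \left(1 - \frac{47}{7}\right)}{45880} = \left(\left(- \frac{13782}{8243} - \frac{6675}{7313}\right) - \frac{40}{7}\right) \frac{1}{45880} = \left(- \frac{155809791}{60281059} - \frac{40}{7}\right) \frac{1}{45880} = \left(- \frac{3501910897}{421967413}\right) \frac{1}{45880} = - \frac{3501910897}{19359864908440}$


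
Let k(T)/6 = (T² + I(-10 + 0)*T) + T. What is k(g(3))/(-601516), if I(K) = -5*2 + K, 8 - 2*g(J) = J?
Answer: 495/1203032 ≈ 0.00041146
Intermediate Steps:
g(J) = 4 - J/2
I(K) = -10 + K
k(T) = -114*T + 6*T² (k(T) = 6*((T² + (-10 + (-10 + 0))*T) + T) = 6*((T² + (-10 - 10)*T) + T) = 6*((T² - 20*T) + T) = 6*(T² - 19*T) = -114*T + 6*T²)
k(g(3))/(-601516) = (6*(4 - ½*3)*(-19 + (4 - ½*3)))/(-601516) = (6*(4 - 3/2)*(-19 + (4 - 3/2)))*(-1/601516) = (6*(5/2)*(-19 + 5/2))*(-1/601516) = (6*(5/2)*(-33/2))*(-1/601516) = -495/2*(-1/601516) = 495/1203032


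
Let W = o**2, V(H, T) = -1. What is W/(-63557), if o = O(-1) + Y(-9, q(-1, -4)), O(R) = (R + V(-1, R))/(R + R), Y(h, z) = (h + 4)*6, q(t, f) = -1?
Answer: -841/63557 ≈ -0.013232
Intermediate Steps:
Y(h, z) = 24 + 6*h (Y(h, z) = (4 + h)*6 = 24 + 6*h)
O(R) = (-1 + R)/(2*R) (O(R) = (R - 1)/(R + R) = (-1 + R)/((2*R)) = (-1 + R)*(1/(2*R)) = (-1 + R)/(2*R))
o = -29 (o = (1/2)*(-1 - 1)/(-1) + (24 + 6*(-9)) = (1/2)*(-1)*(-2) + (24 - 54) = 1 - 30 = -29)
W = 841 (W = (-29)**2 = 841)
W/(-63557) = 841/(-63557) = 841*(-1/63557) = -841/63557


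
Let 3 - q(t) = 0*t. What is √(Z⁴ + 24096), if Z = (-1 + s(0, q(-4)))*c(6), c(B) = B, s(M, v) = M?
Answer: 92*√3 ≈ 159.35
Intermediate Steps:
q(t) = 3 (q(t) = 3 - 0*t = 3 - 1*0 = 3 + 0 = 3)
Z = -6 (Z = (-1 + 0)*6 = -1*6 = -6)
√(Z⁴ + 24096) = √((-6)⁴ + 24096) = √(1296 + 24096) = √25392 = 92*√3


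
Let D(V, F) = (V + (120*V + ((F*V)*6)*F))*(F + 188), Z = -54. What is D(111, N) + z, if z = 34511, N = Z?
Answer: 262069769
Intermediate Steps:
N = -54
D(V, F) = (188 + F)*(121*V + 6*V*F**2) (D(V, F) = (V + (120*V + (6*F*V)*F))*(188 + F) = (V + (120*V + 6*V*F**2))*(188 + F) = (121*V + 6*V*F**2)*(188 + F) = (188 + F)*(121*V + 6*V*F**2))
D(111, N) + z = 111*(22748 + 6*(-54)**3 + 121*(-54) + 1128*(-54)**2) + 34511 = 111*(22748 + 6*(-157464) - 6534 + 1128*2916) + 34511 = 111*(22748 - 944784 - 6534 + 3289248) + 34511 = 111*2360678 + 34511 = 262035258 + 34511 = 262069769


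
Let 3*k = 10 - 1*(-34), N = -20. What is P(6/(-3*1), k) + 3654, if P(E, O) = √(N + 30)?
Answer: 3654 + √10 ≈ 3657.2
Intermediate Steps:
k = 44/3 (k = (10 - 1*(-34))/3 = (10 + 34)/3 = (⅓)*44 = 44/3 ≈ 14.667)
P(E, O) = √10 (P(E, O) = √(-20 + 30) = √10)
P(6/(-3*1), k) + 3654 = √10 + 3654 = 3654 + √10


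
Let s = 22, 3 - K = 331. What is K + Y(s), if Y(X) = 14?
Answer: -314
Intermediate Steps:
K = -328 (K = 3 - 1*331 = 3 - 331 = -328)
K + Y(s) = -328 + 14 = -314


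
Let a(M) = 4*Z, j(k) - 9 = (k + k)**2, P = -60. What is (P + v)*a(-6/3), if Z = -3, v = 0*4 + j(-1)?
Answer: 564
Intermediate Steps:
j(k) = 9 + 4*k**2 (j(k) = 9 + (k + k)**2 = 9 + (2*k)**2 = 9 + 4*k**2)
v = 13 (v = 0*4 + (9 + 4*(-1)**2) = 0 + (9 + 4*1) = 0 + (9 + 4) = 0 + 13 = 13)
a(M) = -12 (a(M) = 4*(-3) = -12)
(P + v)*a(-6/3) = (-60 + 13)*(-12) = -47*(-12) = 564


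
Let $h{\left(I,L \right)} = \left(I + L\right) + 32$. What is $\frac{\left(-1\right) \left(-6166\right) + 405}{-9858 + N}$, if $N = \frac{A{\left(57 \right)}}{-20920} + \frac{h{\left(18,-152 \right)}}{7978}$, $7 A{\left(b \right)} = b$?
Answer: $- \frac{3838444130360}{5758550115093} \approx -0.66656$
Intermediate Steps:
$A{\left(b \right)} = \frac{b}{7}$
$h{\left(I,L \right)} = 32 + I + L$
$N = - \frac{7695813}{584149160}$ ($N = \frac{\frac{1}{7} \cdot 57}{-20920} + \frac{32 + 18 - 152}{7978} = \frac{57}{7} \left(- \frac{1}{20920}\right) - \frac{51}{3989} = - \frac{57}{146440} - \frac{51}{3989} = - \frac{7695813}{584149160} \approx -0.013174$)
$\frac{\left(-1\right) \left(-6166\right) + 405}{-9858 + N} = \frac{\left(-1\right) \left(-6166\right) + 405}{-9858 - \frac{7695813}{584149160}} = \frac{6166 + 405}{- \frac{5758550115093}{584149160}} = 6571 \left(- \frac{584149160}{5758550115093}\right) = - \frac{3838444130360}{5758550115093}$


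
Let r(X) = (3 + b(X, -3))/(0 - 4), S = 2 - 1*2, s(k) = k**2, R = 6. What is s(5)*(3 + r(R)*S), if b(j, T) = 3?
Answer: 75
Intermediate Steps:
S = 0 (S = 2 - 2 = 0)
r(X) = -3/2 (r(X) = (3 + 3)/(0 - 4) = 6/(-4) = 6*(-1/4) = -3/2)
s(5)*(3 + r(R)*S) = 5**2*(3 - 3/2*0) = 25*(3 + 0) = 25*3 = 75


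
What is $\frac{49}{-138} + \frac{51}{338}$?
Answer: $- \frac{2381}{11661} \approx -0.20419$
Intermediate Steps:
$\frac{49}{-138} + \frac{51}{338} = 49 \left(- \frac{1}{138}\right) + 51 \cdot \frac{1}{338} = - \frac{49}{138} + \frac{51}{338} = - \frac{2381}{11661}$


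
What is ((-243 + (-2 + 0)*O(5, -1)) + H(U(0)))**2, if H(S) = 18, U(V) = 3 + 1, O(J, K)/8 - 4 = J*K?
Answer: 43681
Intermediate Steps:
O(J, K) = 32 + 8*J*K (O(J, K) = 32 + 8*(J*K) = 32 + 8*J*K)
U(V) = 4
((-243 + (-2 + 0)*O(5, -1)) + H(U(0)))**2 = ((-243 + (-2 + 0)*(32 + 8*5*(-1))) + 18)**2 = ((-243 - 2*(32 - 40)) + 18)**2 = ((-243 - 2*(-8)) + 18)**2 = ((-243 + 16) + 18)**2 = (-227 + 18)**2 = (-209)**2 = 43681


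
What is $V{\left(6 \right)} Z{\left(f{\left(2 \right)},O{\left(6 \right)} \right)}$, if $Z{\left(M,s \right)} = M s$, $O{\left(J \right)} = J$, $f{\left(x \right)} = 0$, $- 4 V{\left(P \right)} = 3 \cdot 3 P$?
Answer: $0$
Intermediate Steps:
$V{\left(P \right)} = - \frac{9 P}{4}$ ($V{\left(P \right)} = - \frac{3 \cdot 3 P}{4} = - \frac{9 P}{4}$)
$V{\left(6 \right)} Z{\left(f{\left(2 \right)},O{\left(6 \right)} \right)} = \left(- \frac{9}{4}\right) 6 \cdot 0 \cdot 6 = \left(- \frac{27}{2}\right) 0 = 0$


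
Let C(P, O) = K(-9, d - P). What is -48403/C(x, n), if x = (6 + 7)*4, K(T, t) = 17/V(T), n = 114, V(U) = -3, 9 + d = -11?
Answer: 145209/17 ≈ 8541.7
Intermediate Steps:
d = -20 (d = -9 - 11 = -20)
K(T, t) = -17/3 (K(T, t) = 17/(-3) = 17*(-⅓) = -17/3)
x = 52 (x = 13*4 = 52)
C(P, O) = -17/3
-48403/C(x, n) = -48403/(-17/3) = -48403*(-3/17) = 145209/17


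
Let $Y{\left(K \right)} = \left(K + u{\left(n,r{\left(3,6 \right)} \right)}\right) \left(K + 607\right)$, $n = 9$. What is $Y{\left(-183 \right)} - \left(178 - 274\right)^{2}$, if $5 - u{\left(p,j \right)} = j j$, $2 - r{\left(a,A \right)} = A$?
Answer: $-91472$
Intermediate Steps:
$r{\left(a,A \right)} = 2 - A$
$u{\left(p,j \right)} = 5 - j^{2}$ ($u{\left(p,j \right)} = 5 - j j = 5 - j^{2}$)
$Y{\left(K \right)} = \left(-11 + K\right) \left(607 + K\right)$ ($Y{\left(K \right)} = \left(K + \left(5 - \left(2 - 6\right)^{2}\right)\right) \left(K + 607\right) = \left(K + \left(5 - \left(2 - 6\right)^{2}\right)\right) \left(607 + K\right) = \left(K + \left(5 - \left(-4\right)^{2}\right)\right) \left(607 + K\right) = \left(K + \left(5 - 16\right)\right) \left(607 + K\right) = \left(K - 11\right) \left(607 + K\right) = \left(-11 + K\right) \left(607 + K\right)$)
$Y{\left(-183 \right)} - \left(178 - 274\right)^{2} = \left(-6677 + \left(-183\right)^{2} + 596 \left(-183\right)\right) - \left(178 - 274\right)^{2} = \left(-6677 + 33489 - 109068\right) - \left(-96\right)^{2} = -82256 - 9216 = -91472$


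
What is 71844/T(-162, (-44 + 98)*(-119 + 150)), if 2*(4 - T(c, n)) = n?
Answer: -71844/833 ≈ -86.247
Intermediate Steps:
T(c, n) = 4 - n/2
71844/T(-162, (-44 + 98)*(-119 + 150)) = 71844/(4 - (-44 + 98)*(-119 + 150)/2) = 71844/(4 - 27*31) = 71844/(4 - ½*1674) = 71844/(4 - 837) = 71844/(-833) = 71844*(-1/833) = -71844/833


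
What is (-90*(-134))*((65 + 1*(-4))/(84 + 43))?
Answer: 735660/127 ≈ 5792.6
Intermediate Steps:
(-90*(-134))*((65 + 1*(-4))/(84 + 43)) = 12060*((65 - 4)/127) = 12060*(61*(1/127)) = 12060*(61/127) = 735660/127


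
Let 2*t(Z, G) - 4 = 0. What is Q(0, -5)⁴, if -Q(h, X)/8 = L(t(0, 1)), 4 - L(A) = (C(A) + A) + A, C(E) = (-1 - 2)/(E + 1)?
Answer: 4096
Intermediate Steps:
C(E) = -3/(1 + E)
t(Z, G) = 2 (t(Z, G) = 2 + (½)*0 = 2 + 0 = 2)
L(A) = 4 - 2*A + 3/(1 + A) (L(A) = 4 - ((-3/(1 + A) + A) + A) = 4 - ((A - 3/(1 + A)) + A) = 4 - (-3/(1 + A) + 2*A) = 4 + (-2*A + 3/(1 + A)) = 4 - 2*A + 3/(1 + A))
Q(h, X) = -8 (Q(h, X) = -8*(3 + 2*(1 + 2)*(2 - 1*2))/(1 + 2) = -8*(3 + 2*3*(2 - 2))/3 = -8*(3 + 2*3*0)/3 = -8*(3 + 0)/3 = -8*3/3 = -8*1 = -8)
Q(0, -5)⁴ = (-8)⁴ = 4096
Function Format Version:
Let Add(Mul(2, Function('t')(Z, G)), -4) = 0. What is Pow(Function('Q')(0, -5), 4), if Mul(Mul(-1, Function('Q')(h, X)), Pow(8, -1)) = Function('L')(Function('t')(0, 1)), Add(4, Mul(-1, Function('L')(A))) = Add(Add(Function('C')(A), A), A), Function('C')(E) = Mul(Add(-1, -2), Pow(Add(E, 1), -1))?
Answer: 4096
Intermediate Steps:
Function('C')(E) = Mul(-3, Pow(Add(1, E), -1))
Function('t')(Z, G) = 2 (Function('t')(Z, G) = Add(2, Mul(Rational(1, 2), 0)) = Add(2, 0) = 2)
Function('L')(A) = Add(4, Mul(-2, A), Mul(3, Pow(Add(1, A), -1))) (Function('L')(A) = Add(4, Mul(-1, Add(Add(Mul(-3, Pow(Add(1, A), -1)), A), A))) = Add(4, Mul(-1, Add(Add(A, Mul(-3, Pow(Add(1, A), -1))), A))) = Add(4, Mul(-1, Add(Mul(-3, Pow(Add(1, A), -1)), Mul(2, A)))) = Add(4, Add(Mul(-2, A), Mul(3, Pow(Add(1, A), -1)))) = Add(4, Mul(-2, A), Mul(3, Pow(Add(1, A), -1))))
Function('Q')(h, X) = -8 (Function('Q')(h, X) = Mul(-8, Mul(Pow(Add(1, 2), -1), Add(3, Mul(2, Add(1, 2), Add(2, Mul(-1, 2)))))) = Mul(-8, Mul(Pow(3, -1), Add(3, Mul(2, 3, Add(2, -2))))) = Mul(-8, Mul(Rational(1, 3), Add(3, Mul(2, 3, 0)))) = Mul(-8, Mul(Rational(1, 3), Add(3, 0))) = Mul(-8, Mul(Rational(1, 3), 3)) = Mul(-8, 1) = -8)
Pow(Function('Q')(0, -5), 4) = Pow(-8, 4) = 4096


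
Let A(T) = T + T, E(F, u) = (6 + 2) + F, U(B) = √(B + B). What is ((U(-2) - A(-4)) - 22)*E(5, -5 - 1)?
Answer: -182 + 26*I ≈ -182.0 + 26.0*I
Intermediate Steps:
U(B) = √2*√B (U(B) = √(2*B) = √2*√B)
E(F, u) = 8 + F
A(T) = 2*T
((U(-2) - A(-4)) - 22)*E(5, -5 - 1) = ((√2*√(-2) - 2*(-4)) - 22)*(8 + 5) = ((√2*(I*√2) - 1*(-8)) - 22)*13 = ((2*I + 8) - 22)*13 = ((8 + 2*I) - 22)*13 = (-14 + 2*I)*13 = -182 + 26*I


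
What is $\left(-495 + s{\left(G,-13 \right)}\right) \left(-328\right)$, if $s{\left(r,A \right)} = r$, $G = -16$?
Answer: $167608$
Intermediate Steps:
$\left(-495 + s{\left(G,-13 \right)}\right) \left(-328\right) = \left(-495 - 16\right) \left(-328\right) = \left(-511\right) \left(-328\right) = 167608$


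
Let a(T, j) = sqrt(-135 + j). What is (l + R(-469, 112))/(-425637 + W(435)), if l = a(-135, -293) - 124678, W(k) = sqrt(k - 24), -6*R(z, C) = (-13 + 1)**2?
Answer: 8846297529/30194475893 + 62351*sqrt(411)/90583427679 - 141879*I*sqrt(107)/30194475893 - I*sqrt(43977)/90583427679 ≈ 0.29299 - 4.8607e-5*I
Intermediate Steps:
R(z, C) = -24 (R(z, C) = -(-13 + 1)**2/6 = -1/6*(-12)**2 = -1/6*144 = -24)
W(k) = sqrt(-24 + k)
l = -124678 + 2*I*sqrt(107) (l = sqrt(-135 - 293) - 124678 = sqrt(-428) - 124678 = 2*I*sqrt(107) - 124678 = -124678 + 2*I*sqrt(107) ≈ -1.2468e+5 + 20.688*I)
(l + R(-469, 112))/(-425637 + W(435)) = ((-124678 + 2*I*sqrt(107)) - 24)/(-425637 + sqrt(-24 + 435)) = (-124702 + 2*I*sqrt(107))/(-425637 + sqrt(411))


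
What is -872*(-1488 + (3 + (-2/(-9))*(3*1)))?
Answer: 3883016/3 ≈ 1.2943e+6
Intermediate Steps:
-872*(-1488 + (3 + (-2/(-9))*(3*1))) = -872*(-1488 + (3 - 2*(-⅑)*3)) = -872*(-1488 + (3 + (2/9)*3)) = -872*(-1488 + (3 + ⅔)) = -872*(-1488 + 11/3) = -872*(-4453/3) = 3883016/3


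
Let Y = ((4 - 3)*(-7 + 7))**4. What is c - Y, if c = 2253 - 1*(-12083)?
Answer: 14336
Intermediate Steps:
c = 14336 (c = 2253 + 12083 = 14336)
Y = 0 (Y = (1*0)**4 = 0**4 = 0)
c - Y = 14336 - 1*0 = 14336 + 0 = 14336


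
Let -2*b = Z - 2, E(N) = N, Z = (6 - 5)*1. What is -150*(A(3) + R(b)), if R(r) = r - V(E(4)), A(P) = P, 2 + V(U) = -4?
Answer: -1425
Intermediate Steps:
Z = 1 (Z = 1*1 = 1)
V(U) = -6 (V(U) = -2 - 4 = -6)
b = ½ (b = -(1 - 2)/2 = -½*(-1) = ½ ≈ 0.50000)
R(r) = 6 + r (R(r) = r - 1*(-6) = r + 6 = 6 + r)
-150*(A(3) + R(b)) = -150*(3 + (6 + ½)) = -150*(3 + 13/2) = -150*19/2 = -1425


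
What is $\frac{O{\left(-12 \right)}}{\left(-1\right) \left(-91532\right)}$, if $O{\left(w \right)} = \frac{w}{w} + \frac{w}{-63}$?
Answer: $\frac{25}{1922172} \approx 1.3006 \cdot 10^{-5}$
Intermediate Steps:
$O{\left(w \right)} = 1 - \frac{w}{63}$ ($O{\left(w \right)} = 1 + w \left(- \frac{1}{63}\right) = 1 - \frac{w}{63}$)
$\frac{O{\left(-12 \right)}}{\left(-1\right) \left(-91532\right)} = \frac{1 - - \frac{4}{21}}{\left(-1\right) \left(-91532\right)} = \frac{1 + \frac{4}{21}}{91532} = \frac{25}{21} \cdot \frac{1}{91532} = \frac{25}{1922172}$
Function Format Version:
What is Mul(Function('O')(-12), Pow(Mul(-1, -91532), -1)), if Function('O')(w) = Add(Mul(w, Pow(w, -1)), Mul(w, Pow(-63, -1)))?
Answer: Rational(25, 1922172) ≈ 1.3006e-5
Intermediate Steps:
Function('O')(w) = Add(1, Mul(Rational(-1, 63), w)) (Function('O')(w) = Add(1, Mul(w, Rational(-1, 63))) = Add(1, Mul(Rational(-1, 63), w)))
Mul(Function('O')(-12), Pow(Mul(-1, -91532), -1)) = Mul(Add(1, Mul(Rational(-1, 63), -12)), Pow(Mul(-1, -91532), -1)) = Mul(Add(1, Rational(4, 21)), Pow(91532, -1)) = Mul(Rational(25, 21), Rational(1, 91532)) = Rational(25, 1922172)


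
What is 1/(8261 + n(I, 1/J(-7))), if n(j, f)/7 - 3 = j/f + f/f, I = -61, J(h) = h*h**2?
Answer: 1/154750 ≈ 6.4620e-6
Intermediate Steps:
J(h) = h**3
n(j, f) = 28 + 7*j/f (n(j, f) = 21 + 7*(j/f + f/f) = 21 + 7*(j/f + 1) = 21 + 7*(1 + j/f) = 21 + (7 + 7*j/f) = 28 + 7*j/f)
1/(8261 + n(I, 1/J(-7))) = 1/(8261 + (28 + 7*(-61)/1/((-7)**3))) = 1/(8261 + (28 + 7*(-61)/1/(-343))) = 1/(8261 + (28 + 7*(-61)/(-1/343))) = 1/(8261 + (28 + 7*(-61)*(-343))) = 1/(8261 + (28 + 146461)) = 1/(8261 + 146489) = 1/154750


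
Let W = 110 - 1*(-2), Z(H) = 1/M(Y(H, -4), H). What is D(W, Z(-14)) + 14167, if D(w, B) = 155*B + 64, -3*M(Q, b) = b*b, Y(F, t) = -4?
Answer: 2788811/196 ≈ 14229.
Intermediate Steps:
M(Q, b) = -b²/3 (M(Q, b) = -b*b/3 = -b²/3)
Z(H) = -3/H² (Z(H) = 1/(-H²/3) = -3/H²)
W = 112 (W = 110 + 2 = 112)
D(w, B) = 64 + 155*B
D(W, Z(-14)) + 14167 = (64 + 155*(-3/(-14)²)) + 14167 = (64 + 155*(-3*1/196)) + 14167 = (64 + 155*(-3/196)) + 14167 = (64 - 465/196) + 14167 = 12079/196 + 14167 = 2788811/196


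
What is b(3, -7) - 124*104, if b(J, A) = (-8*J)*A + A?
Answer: -12735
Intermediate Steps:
b(J, A) = A - 8*A*J (b(J, A) = -8*A*J + A = A - 8*A*J)
b(3, -7) - 124*104 = -7*(1 - 8*3) - 124*104 = -7*(1 - 24) - 12896 = -7*(-23) - 12896 = 161 - 12896 = -12735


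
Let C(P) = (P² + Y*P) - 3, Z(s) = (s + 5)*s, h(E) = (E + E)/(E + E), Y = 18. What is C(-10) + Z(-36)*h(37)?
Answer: 1033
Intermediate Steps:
h(E) = 1 (h(E) = (2*E)/((2*E)) = (2*E)*(1/(2*E)) = 1)
Z(s) = s*(5 + s) (Z(s) = (5 + s)*s = s*(5 + s))
C(P) = -3 + P² + 18*P (C(P) = (P² + 18*P) - 3 = -3 + P² + 18*P)
C(-10) + Z(-36)*h(37) = (-3 + (-10)² + 18*(-10)) - 36*(5 - 36)*1 = (-3 + 100 - 180) - 36*(-31)*1 = -83 + 1116*1 = -83 + 1116 = 1033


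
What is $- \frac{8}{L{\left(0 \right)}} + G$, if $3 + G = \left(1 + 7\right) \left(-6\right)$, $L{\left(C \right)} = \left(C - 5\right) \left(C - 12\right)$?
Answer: $- \frac{767}{15} \approx -51.133$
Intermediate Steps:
$L{\left(C \right)} = \left(-12 + C\right) \left(-5 + C\right)$ ($L{\left(C \right)} = \left(-5 + C\right) \left(-12 + C\right) = \left(-12 + C\right) \left(-5 + C\right)$)
$G = -51$ ($G = -3 + \left(1 + 7\right) \left(-6\right) = -3 + 8 \left(-6\right) = -3 - 48 = -51$)
$- \frac{8}{L{\left(0 \right)}} + G = - \frac{8}{60 + 0^{2} - 0} - 51 = - \frac{8}{60 + 0 + 0} - 51 = - \frac{8}{60} - 51 = \left(-8\right) \frac{1}{60} - 51 = - \frac{2}{15} - 51 = - \frac{767}{15}$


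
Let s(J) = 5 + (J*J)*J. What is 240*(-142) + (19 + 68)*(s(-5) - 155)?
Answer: -58005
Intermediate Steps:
s(J) = 5 + J**3 (s(J) = 5 + J**2*J = 5 + J**3)
240*(-142) + (19 + 68)*(s(-5) - 155) = 240*(-142) + (19 + 68)*((5 + (-5)**3) - 155) = -34080 + 87*((5 - 125) - 155) = -34080 + 87*(-120 - 155) = -34080 + 87*(-275) = -34080 - 23925 = -58005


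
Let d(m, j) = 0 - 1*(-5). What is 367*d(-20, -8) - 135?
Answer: 1700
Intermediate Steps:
d(m, j) = 5 (d(m, j) = 0 + 5 = 5)
367*d(-20, -8) - 135 = 367*5 - 135 = 1835 - 135 = 1700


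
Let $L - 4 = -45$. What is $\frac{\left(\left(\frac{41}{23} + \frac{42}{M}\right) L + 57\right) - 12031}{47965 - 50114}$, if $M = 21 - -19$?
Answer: $\frac{5561463}{988540} \approx 5.6259$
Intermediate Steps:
$L = -41$ ($L = 4 - 45 = -41$)
$M = 40$ ($M = 21 + 19 = 40$)
$\frac{\left(\left(\frac{41}{23} + \frac{42}{M}\right) L + 57\right) - 12031}{47965 - 50114} = \frac{\left(\left(\frac{41}{23} + \frac{42}{40}\right) \left(-41\right) + 57\right) - 12031}{47965 - 50114} = \frac{\left(\left(41 \cdot \frac{1}{23} + 42 \cdot \frac{1}{40}\right) \left(-41\right) + 57\right) - 12031}{-2149} = \left(\left(\left(\frac{41}{23} + \frac{21}{20}\right) \left(-41\right) + 57\right) - 12031\right) \left(- \frac{1}{2149}\right) = \left(\left(\frac{1303}{460} \left(-41\right) + 57\right) - 12031\right) \left(- \frac{1}{2149}\right) = \left(\left(- \frac{53423}{460} + 57\right) - 12031\right) \left(- \frac{1}{2149}\right) = \left(- \frac{27203}{460} - 12031\right) \left(- \frac{1}{2149}\right) = \left(- \frac{5561463}{460}\right) \left(- \frac{1}{2149}\right) = \frac{5561463}{988540}$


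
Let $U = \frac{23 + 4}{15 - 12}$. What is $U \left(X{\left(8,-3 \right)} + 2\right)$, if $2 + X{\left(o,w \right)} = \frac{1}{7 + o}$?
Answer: $\frac{3}{5} \approx 0.6$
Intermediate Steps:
$X{\left(o,w \right)} = -2 + \frac{1}{7 + o}$
$U = 9$ ($U = \frac{27}{3} = 27 \cdot \frac{1}{3} = 9$)
$U \left(X{\left(8,-3 \right)} + 2\right) = 9 \left(\frac{-13 - 16}{7 + 8} + 2\right) = 9 \left(\frac{-13 - 16}{15} + 2\right) = 9 \left(\frac{1}{15} \left(-29\right) + 2\right) = 9 \left(- \frac{29}{15} + 2\right) = 9 \cdot \frac{1}{15} = \frac{3}{5}$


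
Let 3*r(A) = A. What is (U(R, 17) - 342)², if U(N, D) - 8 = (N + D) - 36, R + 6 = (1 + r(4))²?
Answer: 10125124/81 ≈ 1.2500e+5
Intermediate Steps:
r(A) = A/3
R = -5/9 (R = -6 + (1 + (⅓)*4)² = -6 + (1 + 4/3)² = -6 + (7/3)² = -6 + 49/9 = -5/9 ≈ -0.55556)
U(N, D) = -28 + D + N (U(N, D) = 8 + ((N + D) - 36) = 8 + ((D + N) - 36) = 8 + (-36 + D + N) = -28 + D + N)
(U(R, 17) - 342)² = ((-28 + 17 - 5/9) - 342)² = (-104/9 - 342)² = (-3182/9)² = 10125124/81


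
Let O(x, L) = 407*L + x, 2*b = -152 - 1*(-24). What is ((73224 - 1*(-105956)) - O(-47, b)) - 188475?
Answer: 16800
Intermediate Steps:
b = -64 (b = (-152 - 1*(-24))/2 = (-152 + 24)/2 = (½)*(-128) = -64)
O(x, L) = x + 407*L
((73224 - 1*(-105956)) - O(-47, b)) - 188475 = ((73224 - 1*(-105956)) - (-47 + 407*(-64))) - 188475 = ((73224 + 105956) - (-47 - 26048)) - 188475 = (179180 - 1*(-26095)) - 188475 = (179180 + 26095) - 188475 = 205275 - 188475 = 16800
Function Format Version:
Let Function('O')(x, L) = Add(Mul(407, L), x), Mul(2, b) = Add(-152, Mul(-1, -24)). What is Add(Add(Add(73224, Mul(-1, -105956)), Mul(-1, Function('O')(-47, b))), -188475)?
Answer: 16800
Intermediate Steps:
b = -64 (b = Mul(Rational(1, 2), Add(-152, Mul(-1, -24))) = Mul(Rational(1, 2), Add(-152, 24)) = Mul(Rational(1, 2), -128) = -64)
Function('O')(x, L) = Add(x, Mul(407, L))
Add(Add(Add(73224, Mul(-1, -105956)), Mul(-1, Function('O')(-47, b))), -188475) = Add(Add(Add(73224, Mul(-1, -105956)), Mul(-1, Add(-47, Mul(407, -64)))), -188475) = Add(Add(Add(73224, 105956), Mul(-1, Add(-47, -26048))), -188475) = Add(Add(179180, Mul(-1, -26095)), -188475) = Add(Add(179180, 26095), -188475) = Add(205275, -188475) = 16800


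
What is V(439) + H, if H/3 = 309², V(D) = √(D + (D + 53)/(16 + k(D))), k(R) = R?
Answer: 286443 + √91107835/455 ≈ 2.8646e+5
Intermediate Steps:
V(D) = √(D + (53 + D)/(16 + D)) (V(D) = √(D + (D + 53)/(16 + D)) = √(D + (53 + D)/(16 + D)))
H = 286443 (H = 3*309² = 3*95481 = 286443)
V(439) + H = √((53 + 439 + 439*(16 + 439))/(16 + 439)) + 286443 = √((53 + 439 + 439*455)/455) + 286443 = √((53 + 439 + 199745)/455) + 286443 = √((1/455)*200237) + 286443 = √(200237/455) + 286443 = √91107835/455 + 286443 = 286443 + √91107835/455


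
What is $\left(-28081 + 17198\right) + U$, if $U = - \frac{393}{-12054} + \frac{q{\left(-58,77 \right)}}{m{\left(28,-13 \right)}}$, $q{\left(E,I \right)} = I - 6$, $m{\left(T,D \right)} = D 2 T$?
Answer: $- \frac{2273864053}{208936} \approx -10883.0$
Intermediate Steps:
$m{\left(T,D \right)} = 2 D T$
$q{\left(E,I \right)} = -6 + I$ ($q{\left(E,I \right)} = I - 6 = -6 + I$)
$U = - \frac{13565}{208936}$ ($U = - \frac{393}{-12054} + \frac{-6 + 77}{2 \left(-13\right) 28} = \left(-393\right) \left(- \frac{1}{12054}\right) + \frac{71}{-728} = \frac{131}{4018} + 71 \left(- \frac{1}{728}\right) = \frac{131}{4018} - \frac{71}{728} = - \frac{13565}{208936} \approx -0.064924$)
$\left(-28081 + 17198\right) + U = \left(-28081 + 17198\right) - \frac{13565}{208936} = -10883 - \frac{13565}{208936} = - \frac{2273864053}{208936}$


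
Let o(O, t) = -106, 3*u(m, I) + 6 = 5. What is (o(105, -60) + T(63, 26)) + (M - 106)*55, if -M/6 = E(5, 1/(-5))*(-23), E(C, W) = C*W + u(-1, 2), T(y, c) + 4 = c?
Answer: -16034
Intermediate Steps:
u(m, I) = -⅓ (u(m, I) = -2 + (⅓)*5 = -2 + 5/3 = -⅓)
T(y, c) = -4 + c
E(C, W) = -⅓ + C*W (E(C, W) = C*W - ⅓ = -⅓ + C*W)
M = -184 (M = -6*(-⅓ + 5/(-5))*(-23) = -6*(-⅓ + 5*(-⅕))*(-23) = -6*(-⅓ - 1)*(-23) = -(-8)*(-23) = -6*92/3 = -184)
(o(105, -60) + T(63, 26)) + (M - 106)*55 = (-106 + (-4 + 26)) + (-184 - 106)*55 = (-106 + 22) - 290*55 = -84 - 15950 = -16034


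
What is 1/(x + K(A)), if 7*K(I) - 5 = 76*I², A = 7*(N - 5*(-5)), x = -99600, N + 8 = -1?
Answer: 7/256149 ≈ 2.7328e-5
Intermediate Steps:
N = -9 (N = -8 - 1 = -9)
A = 112 (A = 7*(-9 - 5*(-5)) = 7*(-9 + 25) = 7*16 = 112)
K(I) = 5/7 + 76*I²/7 (K(I) = 5/7 + (76*I²)/7 = 5/7 + 76*I²/7)
1/(x + K(A)) = 1/(-99600 + (5/7 + (76/7)*112²)) = 1/(-99600 + (5/7 + (76/7)*12544)) = 1/(-99600 + (5/7 + 136192)) = 1/(-99600 + 953349/7) = 1/(256149/7) = 7/256149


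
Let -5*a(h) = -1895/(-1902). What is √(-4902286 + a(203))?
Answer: I*√17734530163602/1902 ≈ 2214.1*I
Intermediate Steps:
a(h) = -379/1902 (a(h) = -(-379)/(-1902) = -(-379)*(-1)/1902 = -⅕*1895/1902 = -379/1902)
√(-4902286 + a(203)) = √(-4902286 - 379/1902) = √(-9324148351/1902) = I*√17734530163602/1902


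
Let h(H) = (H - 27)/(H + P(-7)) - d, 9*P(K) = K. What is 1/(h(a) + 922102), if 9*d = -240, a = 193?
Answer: 2595/2392926131 ≈ 1.0844e-6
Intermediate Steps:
d = -80/3 (d = (⅑)*(-240) = -80/3 ≈ -26.667)
P(K) = K/9
h(H) = 80/3 + (-27 + H)/(-7/9 + H) (h(H) = (H - 27)/(H + (⅑)*(-7)) - 1*(-80/3) = (-27 + H)/(H - 7/9) + 80/3 = (-27 + H)/(-7/9 + H) + 80/3 = 80/3 + (-27 + H)/(-7/9 + H))
1/(h(a) + 922102) = 1/((-1289 + 747*193)/(3*(-7 + 9*193)) + 922102) = 1/((-1289 + 144171)/(3*(-7 + 1737)) + 922102) = 1/((⅓)*142882/1730 + 922102) = 1/((⅓)*(1/1730)*142882 + 922102) = 1/(71441/2595 + 922102) = 1/(2392926131/2595) = 2595/2392926131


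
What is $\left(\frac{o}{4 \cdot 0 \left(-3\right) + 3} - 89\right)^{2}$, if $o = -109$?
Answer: $\frac{141376}{9} \approx 15708.0$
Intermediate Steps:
$\left(\frac{o}{4 \cdot 0 \left(-3\right) + 3} - 89\right)^{2} = \left(- \frac{109}{4 \cdot 0 \left(-3\right) + 3} - 89\right)^{2} = \left(- \frac{109}{4 \cdot 0 + 3} - 89\right)^{2} = \left(- \frac{109}{0 + 3} - 89\right)^{2} = \left(- \frac{109}{3} - 89\right)^{2} = \left(- \frac{376}{3}\right)^{2} = \frac{141376}{9}$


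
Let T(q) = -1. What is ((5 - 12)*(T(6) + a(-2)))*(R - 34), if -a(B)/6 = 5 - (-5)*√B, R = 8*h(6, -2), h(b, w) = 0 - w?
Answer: -3906 - 3780*I*√2 ≈ -3906.0 - 5345.7*I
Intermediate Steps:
h(b, w) = -w
R = 16 (R = 8*(-1*(-2)) = 8*2 = 16)
a(B) = -30 - 30*√B (a(B) = -6*(5 - (-5)*√B) = -6*(5 + 5*√B) = -30 - 30*√B)
((5 - 12)*(T(6) + a(-2)))*(R - 34) = ((5 - 12)*(-1 + (-30 - 30*I*√2)))*(16 - 34) = -7*(-1 + (-30 - 30*I*√2))*(-18) = -7*(-31 - 30*I*√2)*(-18) = (217 + 210*I*√2)*(-18) = -3906 - 3780*I*√2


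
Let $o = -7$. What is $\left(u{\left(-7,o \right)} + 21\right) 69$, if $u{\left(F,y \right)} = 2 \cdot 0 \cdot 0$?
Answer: $1449$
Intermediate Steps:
$u{\left(F,y \right)} = 0$ ($u{\left(F,y \right)} = 0 \cdot 0 = 0$)
$\left(u{\left(-7,o \right)} + 21\right) 69 = \left(0 + 21\right) 69 = 21 \cdot 69 = 1449$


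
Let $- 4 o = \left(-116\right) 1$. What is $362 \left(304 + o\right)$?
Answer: $120546$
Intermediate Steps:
$o = 29$ ($o = - \frac{\left(-116\right) 1}{4} = \left(- \frac{1}{4}\right) \left(-116\right) = 29$)
$362 \left(304 + o\right) = 362 \left(304 + 29\right) = 362 \cdot 333 = 120546$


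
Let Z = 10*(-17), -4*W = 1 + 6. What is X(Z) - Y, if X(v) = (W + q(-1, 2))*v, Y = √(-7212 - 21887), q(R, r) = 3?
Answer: -425/2 - I*√29099 ≈ -212.5 - 170.58*I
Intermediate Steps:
W = -7/4 (W = -(1 + 6)/4 = -¼*7 = -7/4 ≈ -1.7500)
Z = -170
Y = I*√29099 (Y = √(-29099) = I*√29099 ≈ 170.58*I)
X(v) = 5*v/4 (X(v) = (-7/4 + 3)*v = 5*v/4)
X(Z) - Y = (5/4)*(-170) - I*√29099 = -425/2 - I*√29099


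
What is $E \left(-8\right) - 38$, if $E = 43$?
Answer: $-382$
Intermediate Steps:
$E \left(-8\right) - 38 = 43 \left(-8\right) - 38 = -344 - 38 = -382$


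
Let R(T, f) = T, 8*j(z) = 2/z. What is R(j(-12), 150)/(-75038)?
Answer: 1/3601824 ≈ 2.7764e-7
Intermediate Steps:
j(z) = 1/(4*z) (j(z) = (2/z)/8 = 1/(4*z))
R(j(-12), 150)/(-75038) = ((1/4)/(-12))/(-75038) = ((1/4)*(-1/12))*(-1/75038) = -1/48*(-1/75038) = 1/3601824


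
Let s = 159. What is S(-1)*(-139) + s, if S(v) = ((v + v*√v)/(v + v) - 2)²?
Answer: -119 + 417*I/2 ≈ -119.0 + 208.5*I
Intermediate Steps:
S(v) = (-2 + (v + v^(3/2))/(2*v))² (S(v) = ((v + v^(3/2))/((2*v)) - 2)² = ((v + v^(3/2))*(1/(2*v)) - 2)² = ((v + v^(3/2))/(2*v) - 2)² = (-2 + (v + v^(3/2))/(2*v))²)
S(-1)*(-139) + s = (9/4 - 3*I/2 + (¼)*(-1))*(-139) + 159 = (9/4 - 3*I/2 - ¼)*(-139) + 159 = (2 - 3*I/2)*(-139) + 159 = (-278 + 417*I/2) + 159 = -119 + 417*I/2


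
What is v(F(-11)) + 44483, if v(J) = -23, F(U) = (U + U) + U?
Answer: 44460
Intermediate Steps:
F(U) = 3*U (F(U) = 2*U + U = 3*U)
v(F(-11)) + 44483 = -23 + 44483 = 44460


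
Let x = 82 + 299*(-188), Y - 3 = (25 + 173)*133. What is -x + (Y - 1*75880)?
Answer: 6587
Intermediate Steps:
Y = 26337 (Y = 3 + (25 + 173)*133 = 3 + 198*133 = 3 + 26334 = 26337)
x = -56130 (x = 82 - 56212 = -56130)
-x + (Y - 1*75880) = -1*(-56130) + (26337 - 1*75880) = 56130 + (26337 - 75880) = 56130 - 49543 = 6587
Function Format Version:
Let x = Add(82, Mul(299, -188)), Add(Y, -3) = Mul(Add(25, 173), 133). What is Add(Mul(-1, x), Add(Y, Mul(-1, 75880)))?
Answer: 6587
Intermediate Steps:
Y = 26337 (Y = Add(3, Mul(Add(25, 173), 133)) = Add(3, Mul(198, 133)) = Add(3, 26334) = 26337)
x = -56130 (x = Add(82, -56212) = -56130)
Add(Mul(-1, x), Add(Y, Mul(-1, 75880))) = Add(Mul(-1, -56130), Add(26337, Mul(-1, 75880))) = Add(56130, Add(26337, -75880)) = Add(56130, -49543) = 6587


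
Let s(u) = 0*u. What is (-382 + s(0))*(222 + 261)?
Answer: -184506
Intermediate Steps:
s(u) = 0
(-382 + s(0))*(222 + 261) = (-382 + 0)*(222 + 261) = -382*483 = -184506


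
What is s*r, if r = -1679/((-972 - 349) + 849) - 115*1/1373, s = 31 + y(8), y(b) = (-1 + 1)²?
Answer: 69780597/648056 ≈ 107.68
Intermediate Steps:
y(b) = 0 (y(b) = 0² = 0)
s = 31 (s = 31 + 0 = 31)
r = 2250987/648056 (r = -1679/(-1321 + 849) - 115*1/1373 = -1679/(-472) - 115/1373 = -1679*(-1/472) - 115/1373 = 1679/472 - 115/1373 = 2250987/648056 ≈ 3.4734)
s*r = 31*(2250987/648056) = 69780597/648056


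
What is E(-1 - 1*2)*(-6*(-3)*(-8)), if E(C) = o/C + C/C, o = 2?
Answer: -48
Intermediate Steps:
E(C) = 1 + 2/C (E(C) = 2/C + C/C = 2/C + 1 = 1 + 2/C)
E(-1 - 1*2)*(-6*(-3)*(-8)) = ((2 + (-1 - 1*2))/(-1 - 1*2))*(-6*(-3)*(-8)) = ((2 + (-1 - 2))/(-1 - 2))*(18*(-8)) = ((2 - 3)/(-3))*(-144) = -1/3*(-1)*(-144) = (1/3)*(-144) = -48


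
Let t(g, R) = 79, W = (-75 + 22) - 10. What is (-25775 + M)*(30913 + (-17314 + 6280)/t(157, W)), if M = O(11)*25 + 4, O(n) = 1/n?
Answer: -689107897408/869 ≈ -7.9299e+8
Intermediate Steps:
O(n) = 1/n
W = -63 (W = -53 - 10 = -63)
M = 69/11 (M = 25/11 + 4 = 69/11 ≈ 6.2727)
(-25775 + M)*(30913 + (-17314 + 6280)/t(157, W)) = (-25775 + 69/11)*(30913 + (-17314 + 6280)/79) = -283456*(30913 - 11034*1/79)/11 = -283456*(30913 - 11034/79)/11 = -283456/11*2431093/79 = -689107897408/869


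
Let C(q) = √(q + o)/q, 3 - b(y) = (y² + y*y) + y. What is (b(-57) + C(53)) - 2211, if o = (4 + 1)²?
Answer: -8649 + √78/53 ≈ -8648.8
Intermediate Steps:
b(y) = 3 - y - 2*y² (b(y) = 3 - ((y² + y*y) + y) = 3 - ((y² + y²) + y) = 3 - (2*y² + y) = 3 - (y + 2*y²) = 3 + (-y - 2*y²) = 3 - y - 2*y²)
o = 25 (o = 5² = 25)
C(q) = √(25 + q)/q (C(q) = √(q + 25)/q = √(25 + q)/q)
(b(-57) + C(53)) - 2211 = ((3 - 1*(-57) - 2*(-57)²) + √(25 + 53)/53) - 2211 = ((3 + 57 - 2*3249) + √78/53) - 2211 = ((3 + 57 - 6498) + √78/53) - 2211 = (-6438 + √78/53) - 2211 = -8649 + √78/53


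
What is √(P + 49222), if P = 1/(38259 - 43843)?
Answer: √95924620803/1396 ≈ 221.86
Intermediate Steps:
P = -1/5584 (P = 1/(-5584) = -1/5584 ≈ -0.00017908)
√(P + 49222) = √(-1/5584 + 49222) = √(274855647/5584) = √95924620803/1396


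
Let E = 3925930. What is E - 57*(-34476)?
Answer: 5891062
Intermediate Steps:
E - 57*(-34476) = 3925930 - 57*(-34476) = 3925930 + 1965132 = 5891062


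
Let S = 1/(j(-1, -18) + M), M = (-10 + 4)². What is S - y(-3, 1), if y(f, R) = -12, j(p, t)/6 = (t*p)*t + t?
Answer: 24191/2016 ≈ 11.999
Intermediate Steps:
M = 36 (M = (-6)² = 36)
j(p, t) = 6*t + 6*p*t² (j(p, t) = 6*((t*p)*t + t) = 6*((p*t)*t + t) = 6*(p*t² + t) = 6*(t + p*t²) = 6*t + 6*p*t²)
S = -1/2016 (S = 1/(6*(-18)*(1 - 1*(-18)) + 36) = 1/(6*(-18)*(1 + 18) + 36) = 1/(6*(-18)*19 + 36) = 1/(-2052 + 36) = 1/(-2016) = -1/2016 ≈ -0.00049603)
S - y(-3, 1) = -1/2016 - 1*(-12) = -1/2016 + 12 = 24191/2016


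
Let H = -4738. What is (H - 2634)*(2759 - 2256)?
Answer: -3708116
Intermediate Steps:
(H - 2634)*(2759 - 2256) = (-4738 - 2634)*(2759 - 2256) = -7372*503 = -3708116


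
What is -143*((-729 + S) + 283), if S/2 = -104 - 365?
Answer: 197912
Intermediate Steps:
S = -938 (S = 2*(-104 - 365) = 2*(-469) = -938)
-143*((-729 + S) + 283) = -143*((-729 - 938) + 283) = -143*(-1667 + 283) = -143*(-1384) = 197912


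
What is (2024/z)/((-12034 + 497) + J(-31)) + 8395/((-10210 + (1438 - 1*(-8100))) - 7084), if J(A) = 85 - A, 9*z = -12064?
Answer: -1003946642/927642807 ≈ -1.0823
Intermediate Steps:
z = -12064/9 (z = (1/9)*(-12064) = -12064/9 ≈ -1340.4)
(2024/z)/((-12034 + 497) + J(-31)) + 8395/((-10210 + (1438 - 1*(-8100))) - 7084) = (2024/(-12064/9))/((-12034 + 497) + (85 - 1*(-31))) + 8395/((-10210 + (1438 - 1*(-8100))) - 7084) = (2024*(-9/12064))/(-11537 + (85 + 31)) + 8395/((-10210 + (1438 + 8100)) - 7084) = -2277/(1508*(-11537 + 116)) + 8395/((-10210 + 9538) - 7084) = -2277/1508/(-11421) + 8395/(-672 - 7084) = -2277/1508*(-1/11421) + 8395/(-7756) = 253/1913652 + 8395*(-1/7756) = 253/1913652 - 8395/7756 = -1003946642/927642807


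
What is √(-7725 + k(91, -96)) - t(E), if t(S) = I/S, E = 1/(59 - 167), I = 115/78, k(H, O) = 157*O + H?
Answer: 2070/13 + I*√22706 ≈ 159.23 + 150.69*I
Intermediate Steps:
k(H, O) = H + 157*O
I = 115/78 (I = 115*(1/78) = 115/78 ≈ 1.4744)
E = -1/108 (E = 1/(-108) = -1/108 ≈ -0.0092593)
t(S) = 115/(78*S)
√(-7725 + k(91, -96)) - t(E) = √(-7725 + (91 + 157*(-96))) - 115/(78*(-1/108)) = √(-7725 + (91 - 15072)) - 115*(-108)/78 = √(-7725 - 14981) - 1*(-2070/13) = √(-22706) + 2070/13 = I*√22706 + 2070/13 = 2070/13 + I*√22706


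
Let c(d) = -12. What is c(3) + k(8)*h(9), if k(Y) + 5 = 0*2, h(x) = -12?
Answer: 48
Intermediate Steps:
k(Y) = -5 (k(Y) = -5 + 0*2 = -5 + 0 = -5)
c(3) + k(8)*h(9) = -12 - 5*(-12) = -12 + 60 = 48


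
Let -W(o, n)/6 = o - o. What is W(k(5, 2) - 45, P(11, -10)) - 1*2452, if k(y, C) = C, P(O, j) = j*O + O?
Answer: -2452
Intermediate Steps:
P(O, j) = O + O*j (P(O, j) = O*j + O = O + O*j)
W(o, n) = 0 (W(o, n) = -6*(o - o) = -6*0 = 0)
W(k(5, 2) - 45, P(11, -10)) - 1*2452 = 0 - 1*2452 = 0 - 2452 = -2452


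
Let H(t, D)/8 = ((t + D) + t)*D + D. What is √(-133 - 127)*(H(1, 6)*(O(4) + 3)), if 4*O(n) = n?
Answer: 3456*I*√65 ≈ 27863.0*I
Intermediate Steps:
O(n) = n/4
H(t, D) = 8*D + 8*D*(D + 2*t) (H(t, D) = 8*(((t + D) + t)*D + D) = 8*(((D + t) + t)*D + D) = 8*((D + 2*t)*D + D) = 8*(D*(D + 2*t) + D) = 8*(D + D*(D + 2*t)) = 8*D + 8*D*(D + 2*t))
√(-133 - 127)*(H(1, 6)*(O(4) + 3)) = √(-133 - 127)*((8*6*(1 + 6 + 2*1))*((¼)*4 + 3)) = √(-260)*((8*6*(1 + 6 + 2))*(1 + 3)) = (2*I*√65)*((8*6*9)*4) = (2*I*√65)*(432*4) = (2*I*√65)*1728 = 3456*I*√65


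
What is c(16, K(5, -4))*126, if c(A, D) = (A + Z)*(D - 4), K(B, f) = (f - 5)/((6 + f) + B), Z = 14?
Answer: -19980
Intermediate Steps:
K(B, f) = (-5 + f)/(6 + B + f)
c(A, D) = (-4 + D)*(14 + A) (c(A, D) = (A + 14)*(D - 4) = (14 + A)*(-4 + D) = (-4 + D)*(14 + A))
c(16, K(5, -4))*126 = (-56 - 4*16 + 14*((-5 - 4)/(6 + 5 - 4)) + 16*((-5 - 4)/(6 + 5 - 4)))*126 = (-56 - 64 + 14*(-9/7) + 16*(-9/7))*126 = (-56 - 64 - 18 - 144/7)*126 = -1110/7*126 = -19980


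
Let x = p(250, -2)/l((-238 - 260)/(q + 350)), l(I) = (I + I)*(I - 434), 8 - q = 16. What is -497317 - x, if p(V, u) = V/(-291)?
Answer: -99380781088732/199833871 ≈ -4.9732e+5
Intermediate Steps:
q = -8 (q = 8 - 1*16 = 8 - 16 = -8)
p(V, u) = -V/291 (p(V, u) = V*(-1/291) = -V/291)
l(I) = 2*I*(-434 + I) (l(I) = (2*I)*(-434 + I) = 2*I*(-434 + I))
x = -135375/199833871 (x = (-1/291*250)/((2*((-238 - 260)/(-8 + 350))*(-434 + (-238 - 260)/(-8 + 350)))) = -250*(-57/(166*(-434 - 498/342)))/291 = -250*(-57/(166*(-434 - 498*1/342)))/291 = -250*(-57/(166*(-434 - 83/57)))/291 = -250/(291*(2*(-83/57)*(-24821/57))) = -250/(291*4120286/3249) = -250/291*3249/4120286 = -135375/199833871 ≈ -0.00067744)
-497317 - x = -497317 - 1*(-135375/199833871) = -497317 + 135375/199833871 = -99380781088732/199833871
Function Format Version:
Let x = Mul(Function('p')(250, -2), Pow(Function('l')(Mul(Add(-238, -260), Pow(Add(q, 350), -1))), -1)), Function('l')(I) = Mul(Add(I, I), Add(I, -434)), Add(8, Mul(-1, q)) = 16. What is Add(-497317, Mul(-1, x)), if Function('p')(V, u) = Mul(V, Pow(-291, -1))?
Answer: Rational(-99380781088732, 199833871) ≈ -4.9732e+5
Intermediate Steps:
q = -8 (q = Add(8, Mul(-1, 16)) = Add(8, -16) = -8)
Function('p')(V, u) = Mul(Rational(-1, 291), V) (Function('p')(V, u) = Mul(V, Rational(-1, 291)) = Mul(Rational(-1, 291), V))
Function('l')(I) = Mul(2, I, Add(-434, I)) (Function('l')(I) = Mul(Mul(2, I), Add(-434, I)) = Mul(2, I, Add(-434, I)))
x = Rational(-135375, 199833871) (x = Mul(Mul(Rational(-1, 291), 250), Pow(Mul(2, Mul(Add(-238, -260), Pow(Add(-8, 350), -1)), Add(-434, Mul(Add(-238, -260), Pow(Add(-8, 350), -1)))), -1)) = Mul(Rational(-250, 291), Pow(Mul(2, Mul(-498, Pow(342, -1)), Add(-434, Mul(-498, Pow(342, -1)))), -1)) = Mul(Rational(-250, 291), Pow(Mul(2, Mul(-498, Rational(1, 342)), Add(-434, Mul(-498, Rational(1, 342)))), -1)) = Mul(Rational(-250, 291), Pow(Mul(2, Rational(-83, 57), Add(-434, Rational(-83, 57))), -1)) = Mul(Rational(-250, 291), Pow(Mul(2, Rational(-83, 57), Rational(-24821, 57)), -1)) = Mul(Rational(-250, 291), Pow(Rational(4120286, 3249), -1)) = Mul(Rational(-250, 291), Rational(3249, 4120286)) = Rational(-135375, 199833871) ≈ -0.00067744)
Add(-497317, Mul(-1, x)) = Add(-497317, Mul(-1, Rational(-135375, 199833871))) = Add(-497317, Rational(135375, 199833871)) = Rational(-99380781088732, 199833871)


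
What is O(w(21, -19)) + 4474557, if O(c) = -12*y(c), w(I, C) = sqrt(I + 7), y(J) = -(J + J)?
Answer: 4474557 + 48*sqrt(7) ≈ 4.4747e+6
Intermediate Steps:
y(J) = -2*J
w(I, C) = sqrt(7 + I)
O(c) = 24*c (O(c) = -(-24)*c = 24*c)
O(w(21, -19)) + 4474557 = 24*sqrt(7 + 21) + 4474557 = 24*sqrt(28) + 4474557 = 24*(2*sqrt(7)) + 4474557 = 48*sqrt(7) + 4474557 = 4474557 + 48*sqrt(7)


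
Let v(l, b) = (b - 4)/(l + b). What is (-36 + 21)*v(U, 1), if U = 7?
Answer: 45/8 ≈ 5.6250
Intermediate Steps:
v(l, b) = (-4 + b)/(b + l)
(-36 + 21)*v(U, 1) = (-36 + 21)*((-4 + 1)/(1 + 7)) = -15*(-3)/8 = -15*(-3/8) = 45/8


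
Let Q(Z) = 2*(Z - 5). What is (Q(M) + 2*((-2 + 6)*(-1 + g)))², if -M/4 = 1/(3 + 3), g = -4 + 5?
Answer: 1156/9 ≈ 128.44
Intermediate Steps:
g = 1
M = -⅔ (M = -4/(3 + 3) = -4/6 = -4*⅙ = -⅔ ≈ -0.66667)
Q(Z) = -10 + 2*Z (Q(Z) = 2*(-5 + Z) = -10 + 2*Z)
(Q(M) + 2*((-2 + 6)*(-1 + g)))² = ((-10 + 2*(-⅔)) + 2*((-2 + 6)*(-1 + 1)))² = ((-10 - 4/3) + 2*(4*0))² = (-34/3 + 2*0)² = (-34/3 + 0)² = (-34/3)² = 1156/9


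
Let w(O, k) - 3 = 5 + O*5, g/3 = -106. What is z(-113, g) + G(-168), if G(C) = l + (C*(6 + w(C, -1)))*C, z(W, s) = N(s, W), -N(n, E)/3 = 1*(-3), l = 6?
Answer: -23313009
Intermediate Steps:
g = -318 (g = 3*(-106) = -318)
N(n, E) = 9 (N(n, E) = -3*(-3) = 9)
z(W, s) = 9
w(O, k) = 8 + 5*O (w(O, k) = 3 + (5 + O*5) = 3 + (5 + 5*O) = 8 + 5*O)
G(C) = 6 + C²*(14 + 5*C) (G(C) = 6 + (C*(6 + (8 + 5*C)))*C = 6 + (C*(14 + 5*C))*C = 6 + C²*(14 + 5*C))
z(-113, g) + G(-168) = 9 + (6 + 5*(-168)³ + 14*(-168)²) = 9 + (6 + 5*(-4741632) + 14*28224) = 9 + (6 - 23708160 + 395136) = 9 - 23313018 = -23313009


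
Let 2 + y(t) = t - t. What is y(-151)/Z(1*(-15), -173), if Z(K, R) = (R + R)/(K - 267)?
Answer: -282/173 ≈ -1.6301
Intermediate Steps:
Z(K, R) = 2*R/(-267 + K) (Z(K, R) = (2*R)/(-267 + K) = 2*R/(-267 + K))
y(t) = -2 (y(t) = -2 + (t - t) = -2 + 0 = -2)
y(-151)/Z(1*(-15), -173) = -2/(2*(-173)/(-267 + 1*(-15))) = -2/(2*(-173)/(-267 - 15)) = -2/(2*(-173)/(-282)) = -2/(2*(-173)*(-1/282)) = -2/173/141 = -2*141/173 = -282/173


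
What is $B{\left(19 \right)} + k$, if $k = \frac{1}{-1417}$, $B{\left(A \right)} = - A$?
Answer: $- \frac{26924}{1417} \approx -19.001$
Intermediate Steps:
$k = - \frac{1}{1417} \approx -0.00070572$
$B{\left(19 \right)} + k = \left(-1\right) 19 - \frac{1}{1417} = -19 - \frac{1}{1417} = - \frac{26924}{1417}$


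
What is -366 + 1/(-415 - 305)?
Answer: -263521/720 ≈ -366.00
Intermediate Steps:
-366 + 1/(-415 - 305) = -366 + 1/(-720) = -366 - 1/720 = -263521/720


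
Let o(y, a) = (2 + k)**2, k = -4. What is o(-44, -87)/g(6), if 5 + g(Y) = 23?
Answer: 2/9 ≈ 0.22222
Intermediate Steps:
g(Y) = 18 (g(Y) = -5 + 23 = 18)
o(y, a) = 4 (o(y, a) = (2 - 4)**2 = (-2)**2 = 4)
o(-44, -87)/g(6) = 4/18 = 4*(1/18) = 2/9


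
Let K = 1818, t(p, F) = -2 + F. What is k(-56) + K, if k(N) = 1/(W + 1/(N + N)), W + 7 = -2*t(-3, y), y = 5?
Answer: 2648714/1457 ≈ 1817.9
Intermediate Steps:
W = -13 (W = -7 - 2*(-2 + 5) = -7 - 2*3 = -7 - 6 = -13)
k(N) = 1/(-13 + 1/(2*N)) (k(N) = 1/(-13 + 1/(N + N)) = 1/(-13 + 1/(2*N)))
k(-56) + K = -2*(-56)/(-1 + 26*(-56)) + 1818 = -2*(-56)/(-1 - 1456) + 1818 = -2*(-56)/(-1457) + 1818 = -2*(-56)*(-1/1457) + 1818 = -112/1457 + 1818 = 2648714/1457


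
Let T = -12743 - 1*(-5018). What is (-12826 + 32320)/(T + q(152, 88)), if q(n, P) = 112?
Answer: -19494/7613 ≈ -2.5606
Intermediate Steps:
T = -7725 (T = -12743 + 5018 = -7725)
(-12826 + 32320)/(T + q(152, 88)) = (-12826 + 32320)/(-7725 + 112) = 19494/(-7613) = 19494*(-1/7613) = -19494/7613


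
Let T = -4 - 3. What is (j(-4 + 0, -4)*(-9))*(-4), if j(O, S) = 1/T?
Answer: -36/7 ≈ -5.1429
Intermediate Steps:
T = -7
j(O, S) = -1/7 (j(O, S) = 1/(-7) = -1/7)
(j(-4 + 0, -4)*(-9))*(-4) = -1/7*(-9)*(-4) = (9/7)*(-4) = -36/7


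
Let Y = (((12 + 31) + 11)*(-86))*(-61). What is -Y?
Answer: -283284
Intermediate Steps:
Y = 283284 (Y = ((43 + 11)*(-86))*(-61) = (54*(-86))*(-61) = -4644*(-61) = 283284)
-Y = -1*283284 = -283284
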